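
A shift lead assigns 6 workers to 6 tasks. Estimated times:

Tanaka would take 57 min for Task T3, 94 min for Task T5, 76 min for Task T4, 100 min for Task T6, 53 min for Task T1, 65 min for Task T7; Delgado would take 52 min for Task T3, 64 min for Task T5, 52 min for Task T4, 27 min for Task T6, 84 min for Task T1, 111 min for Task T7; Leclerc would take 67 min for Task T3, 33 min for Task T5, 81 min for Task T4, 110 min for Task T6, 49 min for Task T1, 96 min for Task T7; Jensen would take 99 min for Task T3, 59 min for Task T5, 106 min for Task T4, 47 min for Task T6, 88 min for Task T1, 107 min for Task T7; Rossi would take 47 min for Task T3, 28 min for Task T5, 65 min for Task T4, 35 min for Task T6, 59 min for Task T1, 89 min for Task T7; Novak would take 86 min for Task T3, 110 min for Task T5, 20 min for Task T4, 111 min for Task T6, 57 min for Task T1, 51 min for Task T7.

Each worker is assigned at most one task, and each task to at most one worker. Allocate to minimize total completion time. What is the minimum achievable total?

Minimum total: 261 min

This is a one-to-one assignment (minimum-cost bipartite matching).
Optimal: Tanaka→Task T7 (65 min), Delgado→Task T3 (52 min), Leclerc→Task T1 (49 min), Jensen→Task T6 (47 min), Rossi→Task T5 (28 min), Novak→Task T4 (20 min) — total 65+52+49+47+28+20 = 261 min.
Row-greedy (each worker in turn takes its cheapest remaining task) gives 328 min, worse by 67.
Checked against all permutations: 261 min is optimal.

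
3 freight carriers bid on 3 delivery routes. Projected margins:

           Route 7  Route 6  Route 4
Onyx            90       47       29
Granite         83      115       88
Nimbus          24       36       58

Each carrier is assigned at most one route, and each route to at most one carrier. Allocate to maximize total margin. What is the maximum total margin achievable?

Max total: $263k

This is the linear assignment problem.
Optimal: Onyx→Route 7 ($90k), Granite→Route 6 ($115k), Nimbus→Route 4 ($58k) — total 90+115+58 = $263k.
Checked against all permutations: $263k is optimal.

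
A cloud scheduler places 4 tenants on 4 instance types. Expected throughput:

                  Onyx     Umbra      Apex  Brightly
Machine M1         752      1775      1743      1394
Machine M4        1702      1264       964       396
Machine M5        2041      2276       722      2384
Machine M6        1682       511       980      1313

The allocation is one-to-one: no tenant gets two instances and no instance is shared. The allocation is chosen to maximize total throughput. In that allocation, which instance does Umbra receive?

Umbra receives Machine M4.

Optimal: Onyx→Machine M6 (1682 ops/s), Umbra→Machine M4 (1264 ops/s), Apex→Machine M1 (1743 ops/s), Brightly→Machine M5 (2384 ops/s) — total 1682+1264+1743+2384 = 7073 ops/s.
Column-greedy (each instance in turn goes to its best remaining tenant) gives 6841 ops/s, worse by 232.
Umbra's own top instance is Machine M5 (2276 ops/s), but forcing Umbra→Machine M5 and reassigning the rest optimally gives only 7034 ops/s — worse by 39.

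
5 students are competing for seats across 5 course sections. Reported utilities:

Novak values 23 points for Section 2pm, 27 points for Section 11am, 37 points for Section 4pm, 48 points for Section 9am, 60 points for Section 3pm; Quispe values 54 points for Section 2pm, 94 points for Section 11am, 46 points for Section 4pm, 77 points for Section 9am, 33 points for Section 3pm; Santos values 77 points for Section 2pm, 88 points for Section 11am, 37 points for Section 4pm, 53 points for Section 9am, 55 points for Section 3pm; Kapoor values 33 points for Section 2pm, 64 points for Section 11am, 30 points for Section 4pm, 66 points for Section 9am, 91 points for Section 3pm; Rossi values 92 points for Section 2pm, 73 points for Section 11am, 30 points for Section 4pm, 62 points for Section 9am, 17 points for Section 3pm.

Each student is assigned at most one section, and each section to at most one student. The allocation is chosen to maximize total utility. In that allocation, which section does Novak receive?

Novak receives Section 4pm.

Optimal: Novak→Section 4pm (37 points), Quispe→Section 9am (77 points), Santos→Section 11am (88 points), Kapoor→Section 3pm (91 points), Rossi→Section 2pm (92 points) — total 37+77+88+91+92 = 385 points.
Column-greedy (each section in turn goes to its best remaining student) gives 344 points, worse by 41.
Next-best assignment: Novak→Section 4pm, Quispe→Section 11am, Santos→Section 9am, Kapoor→Section 3pm, Rossi→Section 2pm = 367 points.
Novak's own top section is Section 3pm (60 points), but forcing Novak→Section 3pm and reassigning the rest optimally gives only 352 points — worse by 33.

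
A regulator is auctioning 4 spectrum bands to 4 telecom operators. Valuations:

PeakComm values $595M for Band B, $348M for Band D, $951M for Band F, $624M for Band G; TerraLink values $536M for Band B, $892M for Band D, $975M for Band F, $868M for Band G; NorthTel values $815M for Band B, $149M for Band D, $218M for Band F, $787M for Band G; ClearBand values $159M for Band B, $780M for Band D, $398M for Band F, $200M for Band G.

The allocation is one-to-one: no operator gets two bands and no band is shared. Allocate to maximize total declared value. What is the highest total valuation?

Max total: $3414M

Optimal: PeakComm→Band F ($951M), TerraLink→Band G ($868M), NorthTel→Band B ($815M), ClearBand→Band D ($780M) — total 951+868+815+780 = $3414M.
Max-entry greedy (repeatedly take the single best remaining cell) gives $3194M, worse by 220.
Next-best assignment: PeakComm→Band G, TerraLink→Band F, NorthTel→Band B, ClearBand→Band D = $3194M.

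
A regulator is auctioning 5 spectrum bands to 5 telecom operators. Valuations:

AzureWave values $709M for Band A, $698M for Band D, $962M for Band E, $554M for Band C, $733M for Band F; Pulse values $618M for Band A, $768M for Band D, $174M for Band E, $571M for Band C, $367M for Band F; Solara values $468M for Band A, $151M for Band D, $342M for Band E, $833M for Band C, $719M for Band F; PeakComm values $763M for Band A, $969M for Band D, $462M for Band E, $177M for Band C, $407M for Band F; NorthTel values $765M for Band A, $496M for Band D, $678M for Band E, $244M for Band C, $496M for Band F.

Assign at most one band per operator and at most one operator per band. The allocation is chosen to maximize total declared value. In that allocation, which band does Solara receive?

Solara receives Band F.

This is the linear assignment problem.
Optimal: AzureWave→Band E ($962M), Pulse→Band C ($571M), Solara→Band F ($719M), PeakComm→Band D ($969M), NorthTel→Band A ($765M) — total 962+571+719+969+765 = $3986M.
Column-greedy (each band in turn goes to its best remaining operator) gives $3896M, worse by 90.
Solara's own top band is Band C ($833M), but forcing Solara→Band C and reassigning the rest optimally gives only $3896M — worse by 90.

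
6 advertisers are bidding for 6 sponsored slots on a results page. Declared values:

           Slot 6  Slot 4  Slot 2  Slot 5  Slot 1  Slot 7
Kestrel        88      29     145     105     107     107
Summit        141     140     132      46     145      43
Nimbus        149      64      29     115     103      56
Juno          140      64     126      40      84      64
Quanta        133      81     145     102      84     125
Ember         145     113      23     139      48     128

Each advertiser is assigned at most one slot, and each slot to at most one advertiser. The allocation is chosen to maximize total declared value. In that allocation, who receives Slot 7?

Optimal: Kestrel→Slot 2 ($145), Summit→Slot 4 ($140), Nimbus→Slot 1 ($103), Juno→Slot 6 ($140), Quanta→Slot 7 ($125), Ember→Slot 5 ($139) — total 145+140+103+140+125+139 = $792.
Row-greedy (each advertiser in turn takes its best remaining slot) gives $767, worse by 25.
Quanta's own top slot is Slot 2 ($145), but forcing Quanta→Slot 2 and reassigning the rest optimally gives only $775 — worse by 17.

Quanta receives Slot 7.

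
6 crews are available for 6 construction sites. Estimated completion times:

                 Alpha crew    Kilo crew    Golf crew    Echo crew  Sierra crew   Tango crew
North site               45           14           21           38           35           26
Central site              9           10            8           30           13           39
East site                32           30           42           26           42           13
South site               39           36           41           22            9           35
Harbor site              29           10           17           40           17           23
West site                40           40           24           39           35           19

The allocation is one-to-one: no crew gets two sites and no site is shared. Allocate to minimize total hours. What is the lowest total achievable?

Minimum total: 94 hours

This is the linear assignment problem.
Optimal: Alpha crew→Central site (9 hours), Kilo crew→North site (14 hours), Golf crew→Harbor site (17 hours), Echo crew→East site (26 hours), Sierra crew→South site (9 hours), Tango crew→West site (19 hours) — total 9+14+17+26+9+19 = 94 hours.
Row-greedy (each crew in turn takes its cheapest remaining site) gives 110 hours, worse by 16.
Checked against all permutations: 94 hours is optimal.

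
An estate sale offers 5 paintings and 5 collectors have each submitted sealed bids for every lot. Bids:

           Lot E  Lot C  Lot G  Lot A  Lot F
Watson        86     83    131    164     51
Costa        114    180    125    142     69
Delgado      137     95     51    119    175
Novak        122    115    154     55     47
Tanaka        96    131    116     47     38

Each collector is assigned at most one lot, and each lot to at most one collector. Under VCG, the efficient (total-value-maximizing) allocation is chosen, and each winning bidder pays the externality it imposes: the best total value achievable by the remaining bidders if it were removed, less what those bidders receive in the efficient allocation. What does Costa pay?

Costa pays $35.

Efficient allocation: Watson→Lot A ($164), Costa→Lot C ($180), Delgado→Lot F ($175), Novak→Lot G ($154), Tanaka→Lot E ($96); total welfare W = $769.
Costa receives Lot C at value $180, so the others get W − 180 = $589.
Without Costa: best allocation of the remaining 4 bidders over all 5 lots is Watson→Lot A ($164), Delgado→Lot F ($175), Novak→Lot G ($154), Tanaka→Lot C ($131), total $624.
VCG payment = (others' best without Costa) − (others' welfare with Costa) = 624 − 589 = $35.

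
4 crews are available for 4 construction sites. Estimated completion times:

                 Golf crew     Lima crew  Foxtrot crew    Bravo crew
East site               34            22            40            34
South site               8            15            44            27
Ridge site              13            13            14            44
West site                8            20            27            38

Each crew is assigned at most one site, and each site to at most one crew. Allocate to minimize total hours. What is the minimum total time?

Optimal: Golf crew→West site (8 hours), Lima crew→East site (22 hours), Foxtrot crew→Ridge site (14 hours), Bravo crew→South site (27 hours) — total 8+22+14+27 = 71 hours.
Column-greedy (each site in turn goes to its cheapest remaining crew) gives 82 hours, worse by 11.
Checked against all permutations: 71 hours is optimal.

Min total: 71 hours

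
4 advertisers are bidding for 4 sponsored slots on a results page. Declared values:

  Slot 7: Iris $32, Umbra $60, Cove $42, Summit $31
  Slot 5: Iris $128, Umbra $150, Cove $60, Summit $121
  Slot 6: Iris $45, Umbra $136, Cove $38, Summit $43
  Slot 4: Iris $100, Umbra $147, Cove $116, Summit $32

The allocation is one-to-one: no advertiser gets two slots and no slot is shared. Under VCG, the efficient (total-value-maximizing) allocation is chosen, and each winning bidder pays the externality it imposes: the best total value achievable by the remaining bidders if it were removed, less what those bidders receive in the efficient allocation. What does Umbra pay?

Efficient allocation: Iris→Slot 5 ($128), Umbra→Slot 6 ($136), Cove→Slot 4 ($116), Summit→Slot 7 ($31); total welfare W = $411.
Umbra receives Slot 6 at value $136, so the others get W − 136 = $275.
Without Umbra: best allocation of the remaining 3 bidders over all 4 slots is Iris→Slot 5 ($128), Cove→Slot 4 ($116), Summit→Slot 6 ($43), total $287.
VCG payment = (others' best without Umbra) − (others' welfare with Umbra) = 287 − 275 = $12.

Umbra pays $12.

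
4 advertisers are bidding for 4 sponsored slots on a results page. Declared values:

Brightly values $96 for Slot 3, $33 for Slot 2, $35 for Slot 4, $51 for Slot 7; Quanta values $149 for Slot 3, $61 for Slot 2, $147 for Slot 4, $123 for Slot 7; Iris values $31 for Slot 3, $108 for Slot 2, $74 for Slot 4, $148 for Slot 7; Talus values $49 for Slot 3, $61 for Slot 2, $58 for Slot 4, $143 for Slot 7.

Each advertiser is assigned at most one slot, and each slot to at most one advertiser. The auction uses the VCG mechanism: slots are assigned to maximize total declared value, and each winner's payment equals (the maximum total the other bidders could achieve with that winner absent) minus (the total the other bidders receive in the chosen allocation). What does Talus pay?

Efficient allocation: Brightly→Slot 3 ($96), Quanta→Slot 4 ($147), Iris→Slot 2 ($108), Talus→Slot 7 ($143); total welfare W = $494.
Talus receives Slot 7 at value $143, so the others get W − 143 = $351.
Without Talus: best allocation of the remaining 3 bidders over all 4 slots is Brightly→Slot 3 ($96), Quanta→Slot 4 ($147), Iris→Slot 7 ($148), total $391.
VCG payment = (others' best without Talus) − (others' welfare with Talus) = 391 − 351 = $40.

Talus pays $40.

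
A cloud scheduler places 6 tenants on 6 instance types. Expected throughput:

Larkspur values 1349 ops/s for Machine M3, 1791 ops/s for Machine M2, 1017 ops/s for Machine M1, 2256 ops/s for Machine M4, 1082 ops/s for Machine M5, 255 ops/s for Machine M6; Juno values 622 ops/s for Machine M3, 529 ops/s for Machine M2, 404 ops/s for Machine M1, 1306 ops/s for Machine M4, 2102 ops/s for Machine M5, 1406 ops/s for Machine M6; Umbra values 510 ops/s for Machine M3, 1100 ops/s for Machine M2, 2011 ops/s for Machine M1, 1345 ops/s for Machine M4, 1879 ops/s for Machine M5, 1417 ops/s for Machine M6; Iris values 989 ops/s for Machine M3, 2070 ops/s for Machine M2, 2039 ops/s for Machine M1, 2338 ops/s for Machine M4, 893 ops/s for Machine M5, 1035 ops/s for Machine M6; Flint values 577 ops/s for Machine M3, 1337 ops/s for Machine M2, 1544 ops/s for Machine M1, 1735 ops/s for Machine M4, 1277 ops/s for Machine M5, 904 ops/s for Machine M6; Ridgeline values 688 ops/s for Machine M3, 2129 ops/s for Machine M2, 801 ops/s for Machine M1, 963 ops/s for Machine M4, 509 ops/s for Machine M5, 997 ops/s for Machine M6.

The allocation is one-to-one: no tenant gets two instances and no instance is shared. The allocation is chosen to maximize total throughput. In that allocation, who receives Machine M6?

Umbra receives Machine M6.

Optimal: Larkspur→Machine M3 (1349 ops/s), Juno→Machine M5 (2102 ops/s), Umbra→Machine M6 (1417 ops/s), Iris→Machine M4 (2338 ops/s), Flint→Machine M1 (1544 ops/s), Ridgeline→Machine M2 (2129 ops/s) — total 1349+2102+1417+2338+1544+2129 = 10879 ops/s.
Row-greedy (each tenant in turn takes its best remaining instance) gives 10031 ops/s, worse by 848.
Checked against all permutations: 10879 ops/s is optimal.
Umbra's own top instance is Machine M1 (2011 ops/s), but forcing Umbra→Machine M1 and reassigning the rest optimally gives only 10833 ops/s — worse by 46.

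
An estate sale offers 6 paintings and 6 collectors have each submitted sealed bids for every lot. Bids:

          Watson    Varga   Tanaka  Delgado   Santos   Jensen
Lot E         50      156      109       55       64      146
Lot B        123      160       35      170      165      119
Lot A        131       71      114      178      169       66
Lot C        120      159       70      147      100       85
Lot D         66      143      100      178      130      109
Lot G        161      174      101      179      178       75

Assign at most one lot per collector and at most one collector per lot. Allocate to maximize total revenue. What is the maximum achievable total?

Max total: $923

Optimal: Watson→Lot G ($161), Varga→Lot C ($159), Tanaka→Lot A ($114), Delgado→Lot D ($178), Santos→Lot B ($165), Jensen→Lot E ($146) — total 161+159+114+178+165+146 = $923.
Max-entry greedy (repeatedly take the single best remaining cell) gives $874, worse by 49.
Next-best assignment: Watson→Lot G, Varga→Lot C, Tanaka→Lot D, Delgado→Lot A, Santos→Lot B, Jensen→Lot E = $909.
Checked against all permutations: $923 is optimal.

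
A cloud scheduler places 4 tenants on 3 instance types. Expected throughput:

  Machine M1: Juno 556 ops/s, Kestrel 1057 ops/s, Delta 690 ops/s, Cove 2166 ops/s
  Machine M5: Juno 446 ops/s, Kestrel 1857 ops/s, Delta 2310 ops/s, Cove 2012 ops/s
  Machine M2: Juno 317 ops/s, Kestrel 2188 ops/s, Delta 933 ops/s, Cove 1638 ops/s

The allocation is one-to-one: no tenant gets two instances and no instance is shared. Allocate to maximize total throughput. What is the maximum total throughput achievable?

Max total: 6664 ops/s

Optimal: Cove→Machine M1 (2166 ops/s), Delta→Machine M5 (2310 ops/s), Kestrel→Machine M2 (2188 ops/s) — total 2166+2310+2188 = 6664 ops/s.
Row-greedy (each tenant in turn takes its best remaining instance) gives 5054 ops/s, worse by 1610.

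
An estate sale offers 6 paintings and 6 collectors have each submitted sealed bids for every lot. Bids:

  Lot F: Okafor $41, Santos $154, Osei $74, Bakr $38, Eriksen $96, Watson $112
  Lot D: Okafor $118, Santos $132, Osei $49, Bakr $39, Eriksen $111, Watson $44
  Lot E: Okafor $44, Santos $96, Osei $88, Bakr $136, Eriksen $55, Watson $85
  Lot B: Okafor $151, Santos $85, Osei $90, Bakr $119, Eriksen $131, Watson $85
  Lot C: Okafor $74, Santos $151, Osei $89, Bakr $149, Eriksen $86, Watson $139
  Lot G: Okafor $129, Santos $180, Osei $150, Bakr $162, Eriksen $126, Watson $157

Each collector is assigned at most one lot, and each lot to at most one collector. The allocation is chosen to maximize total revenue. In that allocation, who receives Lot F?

Santos receives Lot F.

Optimal: Okafor→Lot B ($151), Santos→Lot F ($154), Osei→Lot G ($150), Bakr→Lot E ($136), Eriksen→Lot D ($111), Watson→Lot C ($139) — total 151+154+150+136+111+139 = $841.
Column-greedy (each lot in turn goes to its best remaining collector) gives $828, worse by 13.
Checked against all permutations: $841 is optimal.
Santos's own top lot is Lot G ($180), but forcing Santos→Lot G and reassigning the rest optimally gives only $791 — worse by 50.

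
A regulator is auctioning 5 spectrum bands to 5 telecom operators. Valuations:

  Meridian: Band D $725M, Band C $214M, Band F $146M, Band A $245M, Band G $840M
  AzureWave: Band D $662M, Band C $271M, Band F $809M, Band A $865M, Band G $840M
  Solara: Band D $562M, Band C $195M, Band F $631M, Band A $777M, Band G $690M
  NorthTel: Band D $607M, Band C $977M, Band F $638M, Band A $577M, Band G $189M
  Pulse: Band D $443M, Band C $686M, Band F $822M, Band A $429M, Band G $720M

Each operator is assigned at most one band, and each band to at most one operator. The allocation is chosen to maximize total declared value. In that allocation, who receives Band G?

AzureWave receives Band G.

Optimal: Meridian→Band D ($725M), AzureWave→Band G ($840M), Solara→Band A ($777M), NorthTel→Band C ($977M), Pulse→Band F ($822M) — total 725+840+777+977+822 = $4141M.
Swapping AzureWave↔Pulse (AzureWave→Band F $809M, Pulse→Band G $720M) loses 133.
Every other assignment is strictly worse.
AzureWave's own top band is Band A ($865M), but forcing AzureWave→Band A and reassigning the rest optimally gives only $4079M — worse by 62.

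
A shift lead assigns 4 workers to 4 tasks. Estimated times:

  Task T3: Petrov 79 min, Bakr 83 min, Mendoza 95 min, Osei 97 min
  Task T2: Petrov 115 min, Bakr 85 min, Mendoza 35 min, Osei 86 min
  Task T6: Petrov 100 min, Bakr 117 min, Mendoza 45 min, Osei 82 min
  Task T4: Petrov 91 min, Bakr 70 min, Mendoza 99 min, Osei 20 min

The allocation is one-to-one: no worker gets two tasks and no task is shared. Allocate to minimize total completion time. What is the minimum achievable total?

Optimal: Petrov→Task T3 (79 min), Bakr→Task T2 (85 min), Mendoza→Task T6 (45 min), Osei→Task T4 (20 min) — total 79+85+45+20 = 229 min.
Column-greedy (each task in turn goes to its cheapest remaining worker) gives 266 min, worse by 37.
Next-best assignment: Petrov→Task T6, Bakr→Task T3, Mendoza→Task T2, Osei→Task T4 = 238 min.
Swapping Petrov↔Bakr (Petrov→Task T2 115 min, Bakr→Task T3 83 min) adds 34.

Minimum total: 229 min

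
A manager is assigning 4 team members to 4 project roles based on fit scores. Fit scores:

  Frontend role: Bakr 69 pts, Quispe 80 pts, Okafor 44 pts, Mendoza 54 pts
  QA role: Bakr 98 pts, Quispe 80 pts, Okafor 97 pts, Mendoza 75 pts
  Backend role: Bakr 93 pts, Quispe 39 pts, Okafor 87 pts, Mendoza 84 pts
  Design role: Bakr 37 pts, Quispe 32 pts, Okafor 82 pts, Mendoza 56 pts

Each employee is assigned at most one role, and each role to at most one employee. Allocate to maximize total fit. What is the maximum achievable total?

Maximum total: 344 pts

Optimal: Bakr→QA role (98 pts), Quispe→Frontend role (80 pts), Okafor→Design role (82 pts), Mendoza→Backend role (84 pts) — total 98+80+82+84 = 344 pts.
Row-greedy (each employee in turn takes its best remaining role) gives 321 pts, worse by 23.
Swapping Mendoza↔Quispe (Mendoza→Frontend role 54 pts, Quispe→Backend role 39 pts) loses 71.
Every other assignment is strictly worse.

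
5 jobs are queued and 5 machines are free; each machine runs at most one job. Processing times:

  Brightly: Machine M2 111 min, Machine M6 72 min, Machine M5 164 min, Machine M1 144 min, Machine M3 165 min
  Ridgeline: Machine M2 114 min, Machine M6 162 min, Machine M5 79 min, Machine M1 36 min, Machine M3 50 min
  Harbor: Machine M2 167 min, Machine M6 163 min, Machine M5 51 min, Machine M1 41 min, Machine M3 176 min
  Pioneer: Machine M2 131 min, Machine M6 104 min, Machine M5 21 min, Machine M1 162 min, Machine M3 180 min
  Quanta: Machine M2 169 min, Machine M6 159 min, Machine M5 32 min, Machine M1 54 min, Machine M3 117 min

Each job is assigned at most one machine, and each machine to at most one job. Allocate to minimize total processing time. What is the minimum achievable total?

This is a one-to-one assignment (minimum-cost bipartite matching).
Optimal: Brightly→Machine M6 (72 min), Ridgeline→Machine M3 (50 min), Harbor→Machine M1 (41 min), Pioneer→Machine M2 (131 min), Quanta→Machine M5 (32 min) — total 72+50+41+131+32 = 326 min.
Column-greedy (each machine in turn goes to its cheapest remaining job) gives 459 min, worse by 133.
Next-best assignment: Brightly→Machine M2, Ridgeline→Machine M3, Harbor→Machine M1, Pioneer→Machine M6, Quanta→Machine M5 = 338 min.
Swapping Harbor↔Ridgeline (Harbor→Machine M3 176 min, Ridgeline→Machine M1 36 min) adds 121.

Minimum total: 326 min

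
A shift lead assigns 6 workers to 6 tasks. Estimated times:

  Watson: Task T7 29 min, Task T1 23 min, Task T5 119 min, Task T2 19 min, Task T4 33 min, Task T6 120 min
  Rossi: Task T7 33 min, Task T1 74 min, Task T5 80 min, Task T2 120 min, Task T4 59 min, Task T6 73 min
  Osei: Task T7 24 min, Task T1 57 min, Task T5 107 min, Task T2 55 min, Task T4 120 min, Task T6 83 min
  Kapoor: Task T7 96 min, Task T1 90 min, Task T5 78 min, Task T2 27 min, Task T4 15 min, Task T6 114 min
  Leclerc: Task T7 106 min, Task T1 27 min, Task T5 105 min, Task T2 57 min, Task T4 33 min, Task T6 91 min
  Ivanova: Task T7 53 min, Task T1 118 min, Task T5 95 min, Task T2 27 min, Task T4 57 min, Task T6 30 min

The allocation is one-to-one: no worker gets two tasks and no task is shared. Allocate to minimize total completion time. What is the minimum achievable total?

This is the linear assignment problem.
Optimal: Watson→Task T2 (19 min), Rossi→Task T5 (80 min), Osei→Task T7 (24 min), Kapoor→Task T4 (15 min), Leclerc→Task T1 (27 min), Ivanova→Task T6 (30 min) — total 19+80+24+15+27+30 = 195 min.
Row-greedy (each worker in turn takes its cheapest remaining task) gives 310 min, worse by 115.
Checked against all permutations: 195 min is optimal.

Minimum total: 195 min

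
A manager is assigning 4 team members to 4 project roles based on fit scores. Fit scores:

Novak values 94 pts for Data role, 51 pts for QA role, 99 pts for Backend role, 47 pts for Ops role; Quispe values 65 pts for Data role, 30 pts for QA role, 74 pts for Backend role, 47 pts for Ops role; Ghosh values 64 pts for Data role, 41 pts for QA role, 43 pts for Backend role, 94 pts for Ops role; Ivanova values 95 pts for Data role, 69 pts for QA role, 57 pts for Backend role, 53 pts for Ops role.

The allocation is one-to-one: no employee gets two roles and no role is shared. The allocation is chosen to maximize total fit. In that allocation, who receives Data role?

This is a one-to-one assignment (maximum-weight bipartite matching).
Optimal: Novak→Data role (94 pts), Quispe→Backend role (74 pts), Ghosh→Ops role (94 pts), Ivanova→QA role (69 pts) — total 94+74+94+69 = 331 pts.
Next-best assignment: Novak→Backend role, Quispe→Data role, Ghosh→Ops role, Ivanova→QA role = 327 pts.
Novak's own top role is Backend role (99 pts), but forcing Novak→Backend role and reassigning the rest optimally gives only 327 pts — worse by 4.

Novak receives Data role.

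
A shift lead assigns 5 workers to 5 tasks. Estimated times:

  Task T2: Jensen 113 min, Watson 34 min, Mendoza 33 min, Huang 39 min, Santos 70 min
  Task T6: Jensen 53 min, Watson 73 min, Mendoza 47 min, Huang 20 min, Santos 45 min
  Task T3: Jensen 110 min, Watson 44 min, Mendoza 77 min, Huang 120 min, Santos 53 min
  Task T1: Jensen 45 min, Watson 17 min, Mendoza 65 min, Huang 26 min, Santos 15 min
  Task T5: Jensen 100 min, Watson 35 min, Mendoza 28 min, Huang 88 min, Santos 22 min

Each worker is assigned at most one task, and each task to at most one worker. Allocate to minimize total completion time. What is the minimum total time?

Optimal: Jensen→Task T1 (45 min), Watson→Task T3 (44 min), Mendoza→Task T2 (33 min), Huang→Task T6 (20 min), Santos→Task T5 (22 min) — total 45+44+33+20+22 = 164 min.
Column-greedy (each task in turn goes to its cheapest remaining worker) gives 212 min, worse by 48.
Next-best assignment: Jensen→Task T6, Watson→Task T3, Mendoza→Task T2, Huang→Task T1, Santos→Task T5 = 178 min.
Checked against all permutations: 164 min is optimal.

Min total: 164 min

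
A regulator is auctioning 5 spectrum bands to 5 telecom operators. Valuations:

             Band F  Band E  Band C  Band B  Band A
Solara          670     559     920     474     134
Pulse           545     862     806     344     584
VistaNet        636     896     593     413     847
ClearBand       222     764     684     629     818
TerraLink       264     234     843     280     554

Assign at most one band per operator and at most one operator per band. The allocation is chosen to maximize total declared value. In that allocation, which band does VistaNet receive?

VistaNet receives Band A.

Optimal: Solara→Band F ($670M), Pulse→Band E ($862M), VistaNet→Band A ($847M), ClearBand→Band B ($629M), TerraLink→Band C ($843M) — total 670+862+847+629+843 = $3851M.
Column-greedy (each band in turn goes to its best remaining operator) gives $3622M, worse by 229.
Next-best assignment: Solara→Band B, Pulse→Band E, VistaNet→Band F, ClearBand→Band A, TerraLink→Band C = $3633M.
Every other assignment is strictly worse.
VistaNet's own top band is Band E ($896M), but forcing VistaNet→Band E and reassigning the rest optimally gives only $3622M — worse by 229.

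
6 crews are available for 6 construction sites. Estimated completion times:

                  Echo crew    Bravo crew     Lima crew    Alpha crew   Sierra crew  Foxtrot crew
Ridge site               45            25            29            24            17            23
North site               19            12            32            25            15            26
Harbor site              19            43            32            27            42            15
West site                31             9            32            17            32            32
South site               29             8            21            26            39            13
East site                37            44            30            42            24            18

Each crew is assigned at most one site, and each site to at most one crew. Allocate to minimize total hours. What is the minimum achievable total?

Treat this as an assignment problem: match each crew to one site.
Optimal: Echo crew→Harbor site (19 hours), Bravo crew→North site (12 hours), Lima crew→South site (21 hours), Alpha crew→West site (17 hours), Sierra crew→Ridge site (17 hours), Foxtrot crew→East site (18 hours) — total 19+12+21+17+17+18 = 104 hours.
Min-entry greedy (repeatedly take the single cheapest remaining cell) gives 121 hours, worse by 17.
Swapping Bravo crew↔Sierra crew (Bravo crew→Ridge site 25 hours, Sierra crew→North site 15 hours) adds 11.
No other one-to-one assignment undercuts 104 hours.

Min total: 104 hours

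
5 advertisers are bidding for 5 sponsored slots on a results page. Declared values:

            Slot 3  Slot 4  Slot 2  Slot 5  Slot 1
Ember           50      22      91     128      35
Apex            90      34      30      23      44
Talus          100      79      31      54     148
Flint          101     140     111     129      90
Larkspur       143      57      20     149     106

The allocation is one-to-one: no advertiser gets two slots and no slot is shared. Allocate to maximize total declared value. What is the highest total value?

Maximum total: $618

Optimal: Ember→Slot 2 ($91), Apex→Slot 3 ($90), Talus→Slot 1 ($148), Flint→Slot 4 ($140), Larkspur→Slot 5 ($149) — total 91+90+148+140+149 = $618.
Row-greedy (each advertiser in turn takes its best remaining slot) gives $526, worse by 92.
Swapping Talus↔Flint (Talus→Slot 4 $79, Flint→Slot 1 $90) loses 119.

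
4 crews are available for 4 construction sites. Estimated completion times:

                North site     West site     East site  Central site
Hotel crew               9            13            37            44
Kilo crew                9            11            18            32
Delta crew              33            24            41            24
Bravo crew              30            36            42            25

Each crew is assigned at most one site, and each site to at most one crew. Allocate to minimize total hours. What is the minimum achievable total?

Optimal: Hotel crew→North site (9 hours), Kilo crew→East site (18 hours), Delta crew→West site (24 hours), Bravo crew→Central site (25 hours) — total 9+18+24+25 = 76 hours.
Row-greedy (each crew in turn takes its cheapest remaining site) gives 86 hours, worse by 10.
Next-best assignment: Hotel crew→West site, Kilo crew→East site, Delta crew→Central site, Bravo crew→North site = 85 hours.

Min total: 76 hours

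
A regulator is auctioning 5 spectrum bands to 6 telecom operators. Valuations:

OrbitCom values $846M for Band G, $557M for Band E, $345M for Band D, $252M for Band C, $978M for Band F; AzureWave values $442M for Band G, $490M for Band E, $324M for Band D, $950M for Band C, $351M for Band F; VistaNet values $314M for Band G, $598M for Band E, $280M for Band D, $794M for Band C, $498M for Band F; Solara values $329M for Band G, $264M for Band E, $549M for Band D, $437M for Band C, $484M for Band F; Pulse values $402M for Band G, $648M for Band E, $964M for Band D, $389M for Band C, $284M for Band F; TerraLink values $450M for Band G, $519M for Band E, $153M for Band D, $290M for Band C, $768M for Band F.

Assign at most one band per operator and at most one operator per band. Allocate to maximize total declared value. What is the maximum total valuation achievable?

Optimal: OrbitCom→Band G ($846M), VistaNet→Band E ($598M), Pulse→Band D ($964M), AzureWave→Band C ($950M), TerraLink→Band F ($768M) — total 846+598+964+950+768 = $4126M.
Max-entry greedy (repeatedly take the single best remaining cell) gives $3940M, worse by 186.
Swapping TerraLink↔OrbitCom (TerraLink→Band G $450M, OrbitCom→Band F $978M) loses 186.

Max total: $4126M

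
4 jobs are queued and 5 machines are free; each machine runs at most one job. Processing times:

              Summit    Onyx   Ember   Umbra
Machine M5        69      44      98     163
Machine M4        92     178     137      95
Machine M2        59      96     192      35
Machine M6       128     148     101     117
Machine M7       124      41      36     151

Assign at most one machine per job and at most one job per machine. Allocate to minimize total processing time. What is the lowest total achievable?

Min total: 207 min

Optimal: Summit→Machine M4 (92 min), Onyx→Machine M5 (44 min), Ember→Machine M7 (36 min), Umbra→Machine M2 (35 min) — total 92+44+36+35 = 207 min.
Column-greedy (each machine in turn goes to its cheapest remaining job) gives 272 min, worse by 65.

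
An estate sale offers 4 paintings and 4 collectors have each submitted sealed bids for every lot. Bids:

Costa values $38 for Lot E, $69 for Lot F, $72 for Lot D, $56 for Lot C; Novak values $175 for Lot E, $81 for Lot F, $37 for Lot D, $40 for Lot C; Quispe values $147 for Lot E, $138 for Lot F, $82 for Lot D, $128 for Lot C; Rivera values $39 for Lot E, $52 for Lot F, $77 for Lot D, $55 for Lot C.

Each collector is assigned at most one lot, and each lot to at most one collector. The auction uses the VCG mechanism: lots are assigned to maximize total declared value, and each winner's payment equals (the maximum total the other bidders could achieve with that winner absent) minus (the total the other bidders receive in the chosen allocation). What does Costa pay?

Efficient allocation: Costa→Lot F ($69), Novak→Lot E ($175), Quispe→Lot C ($128), Rivera→Lot D ($77); total welfare W = $449.
Costa receives Lot F at value $69, so the others get W − 69 = $380.
Without Costa: best allocation of the remaining 3 bidders over all 4 lots is Novak→Lot E ($175), Quispe→Lot F ($138), Rivera→Lot D ($77), total $390.
VCG payment = (others' best without Costa) − (others' welfare with Costa) = 390 − 380 = $10.

Costa pays $10.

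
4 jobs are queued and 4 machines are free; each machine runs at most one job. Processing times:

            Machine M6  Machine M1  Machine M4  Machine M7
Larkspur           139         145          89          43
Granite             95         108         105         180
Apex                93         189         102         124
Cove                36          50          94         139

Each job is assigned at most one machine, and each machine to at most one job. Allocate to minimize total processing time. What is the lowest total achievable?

Minimum total: 289 min

This is a one-to-one assignment (minimum-cost bipartite matching).
Optimal: Larkspur→Machine M7 (43 min), Granite→Machine M1 (108 min), Apex→Machine M4 (102 min), Cove→Machine M6 (36 min) — total 43+108+102+36 = 289 min.
Column-greedy (each machine in turn goes to its cheapest remaining job) gives 357 min, worse by 68.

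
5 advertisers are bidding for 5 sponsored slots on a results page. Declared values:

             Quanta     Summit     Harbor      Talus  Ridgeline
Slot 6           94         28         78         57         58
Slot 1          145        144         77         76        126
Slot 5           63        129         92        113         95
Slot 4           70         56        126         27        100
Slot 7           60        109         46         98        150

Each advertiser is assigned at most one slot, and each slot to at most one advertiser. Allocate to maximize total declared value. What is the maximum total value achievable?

Optimal: Quanta→Slot 6 ($94), Summit→Slot 1 ($144), Harbor→Slot 4 ($126), Talus→Slot 5 ($113), Ridgeline→Slot 7 ($150) — total 94+144+126+113+150 = $627.
Max-entry greedy (repeatedly take the single best remaining cell) gives $607, worse by 20.
Next-best assignment: Quanta→Slot 1, Summit→Slot 5, Harbor→Slot 4, Talus→Slot 6, Ridgeline→Slot 7 = $607.
Swapping Harbor↔Quanta (Harbor→Slot 6 $78, Quanta→Slot 4 $70) loses 72.
No other one-to-one assignment exceeds $627.

Maximum total: $627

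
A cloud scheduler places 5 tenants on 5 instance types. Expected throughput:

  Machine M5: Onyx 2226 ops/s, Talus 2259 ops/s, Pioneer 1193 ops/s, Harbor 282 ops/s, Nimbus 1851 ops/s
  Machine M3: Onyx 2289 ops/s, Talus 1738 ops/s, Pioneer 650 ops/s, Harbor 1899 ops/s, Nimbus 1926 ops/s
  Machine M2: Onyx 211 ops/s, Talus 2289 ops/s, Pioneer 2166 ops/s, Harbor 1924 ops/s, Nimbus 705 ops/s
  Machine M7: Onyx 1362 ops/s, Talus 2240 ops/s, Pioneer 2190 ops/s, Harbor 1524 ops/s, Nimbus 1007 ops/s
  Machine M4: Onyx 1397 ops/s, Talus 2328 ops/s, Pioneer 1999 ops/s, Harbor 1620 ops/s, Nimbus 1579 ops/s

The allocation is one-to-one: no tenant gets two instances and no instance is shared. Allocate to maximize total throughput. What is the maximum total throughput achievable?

Maximum total: 10594 ops/s

Optimal: Onyx→Machine M5 (2226 ops/s), Talus→Machine M4 (2328 ops/s), Pioneer→Machine M7 (2190 ops/s), Harbor→Machine M2 (1924 ops/s), Nimbus→Machine M3 (1926 ops/s) — total 2226+2328+2190+1924+1926 = 10594 ops/s.
Column-greedy (each instance in turn goes to its best remaining tenant) gives 9817 ops/s, worse by 777.
Next-best assignment: Onyx→Machine M3, Talus→Machine M4, Pioneer→Machine M7, Harbor→Machine M2, Nimbus→Machine M5 = 10582 ops/s.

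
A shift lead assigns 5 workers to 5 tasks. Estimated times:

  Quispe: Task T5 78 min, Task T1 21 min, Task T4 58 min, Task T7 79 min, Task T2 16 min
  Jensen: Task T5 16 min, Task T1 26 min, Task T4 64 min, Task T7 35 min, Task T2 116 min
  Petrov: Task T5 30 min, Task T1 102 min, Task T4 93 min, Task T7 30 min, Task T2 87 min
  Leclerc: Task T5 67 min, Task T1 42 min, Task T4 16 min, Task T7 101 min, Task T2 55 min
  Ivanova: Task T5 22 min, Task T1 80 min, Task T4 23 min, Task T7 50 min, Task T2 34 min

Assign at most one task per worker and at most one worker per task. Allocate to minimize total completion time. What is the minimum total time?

Treat this as an assignment problem: match each worker to one task.
Optimal: Quispe→Task T2 (16 min), Jensen→Task T1 (26 min), Petrov→Task T7 (30 min), Leclerc→Task T4 (16 min), Ivanova→Task T5 (22 min) — total 16+26+30+16+22 = 110 min.
Column-greedy (each task in turn goes to its cheapest remaining worker) gives 117 min, worse by 7.
Swapping Petrov↔Quispe (Petrov→Task T2 87 min, Quispe→Task T7 79 min) adds 120.
Every other assignment is strictly worse.

Minimum total: 110 min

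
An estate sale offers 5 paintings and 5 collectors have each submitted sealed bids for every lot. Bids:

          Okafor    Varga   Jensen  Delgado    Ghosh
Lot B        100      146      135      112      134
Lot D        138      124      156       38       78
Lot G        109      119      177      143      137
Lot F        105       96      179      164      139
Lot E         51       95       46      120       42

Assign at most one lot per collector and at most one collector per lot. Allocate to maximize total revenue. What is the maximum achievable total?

Optimal: Okafor→Lot D ($138), Varga→Lot B ($146), Jensen→Lot G ($177), Delgado→Lot E ($120), Ghosh→Lot F ($139) — total 138+146+177+120+139 = $720.
Max-entry greedy (repeatedly take the single best remaining cell) gives $648, worse by 72.
Swapping Okafor↔Delgado (Okafor→Lot E $51, Delgado→Lot D $38) loses 169.

Maximum total: $720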